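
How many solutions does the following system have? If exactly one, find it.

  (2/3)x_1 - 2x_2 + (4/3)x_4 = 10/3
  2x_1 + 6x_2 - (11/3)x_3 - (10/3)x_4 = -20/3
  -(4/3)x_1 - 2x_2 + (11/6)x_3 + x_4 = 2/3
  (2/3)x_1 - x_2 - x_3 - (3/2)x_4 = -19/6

no solution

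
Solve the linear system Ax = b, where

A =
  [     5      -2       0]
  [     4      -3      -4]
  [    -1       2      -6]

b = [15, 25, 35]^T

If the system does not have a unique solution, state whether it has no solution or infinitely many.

x_1 = 5, x_2 = 5, x_3 = -5

Row-reduce the augmented matrix:
R1 ← R1 / (5).
R2 ← R2 − 4·R1.
R3 ← R3 + 1·R1.
R2 ← R2 / (-7/5).
R1 ← R1 + 2/5·R2.
R3 ← R3 − 8/5·R2.
R3 ← R3 / (-74/7).
R1 ← R1 − 8/7·R3.
R2 ← R2 − 20/7·R3.
Reading off the reduced rows gives x_1 = 5, x_2 = 5, x_3 = -5.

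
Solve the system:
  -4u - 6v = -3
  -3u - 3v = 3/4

u = -9/4, v = 2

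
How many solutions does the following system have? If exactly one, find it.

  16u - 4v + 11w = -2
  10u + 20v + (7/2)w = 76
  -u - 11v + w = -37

no solution

Row-reduce:
R1 ← R1 / (16).
R2 ← R2 − 10·R1.
R3 ← R3 + 1·R1.
R2 ← R2 / (45/2).
R1 ← R1 + 1/4·R2.
R3 ← R3 + 45/4·R2.
Row 3 reduces to 0 = 3/2, a contradiction. The system is inconsistent.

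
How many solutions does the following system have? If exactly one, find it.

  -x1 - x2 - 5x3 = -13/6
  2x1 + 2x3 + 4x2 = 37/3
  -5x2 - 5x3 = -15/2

x1 = 8/3, x2 = 2, x3 = -1/2

Row-reduce the augmented matrix:
R1 ← R1 / (-1).
R2 ← R2 − 2·R1.
R2 ← R2 / (2).
R1 ← R1 − 1·R2.
R3 ← R3 + 5·R2.
R3 ← R3 / (-25).
R1 ← R1 − 9·R3.
R2 ← R2 + 4·R3.
Reading off the reduced rows gives x1 = 8/3, x2 = 2, x3 = -1/2.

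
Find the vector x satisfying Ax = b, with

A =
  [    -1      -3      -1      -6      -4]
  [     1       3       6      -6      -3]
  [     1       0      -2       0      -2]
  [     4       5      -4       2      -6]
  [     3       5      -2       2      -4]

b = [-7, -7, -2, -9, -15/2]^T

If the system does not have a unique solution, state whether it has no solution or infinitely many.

Row-reduce:
R1 ← R1 / (-1).
R2 ← R2 − 1·R1.
R3 ← R3 − 1·R1.
R4 ← R4 − 4·R1.
R5 ← R5 − 3·R1.
Swap R2 and R3.
R2 ← R2 / (-3).
R1 ← R1 − 3·R2.
R4 ← R4 + 7·R2.
R5 ← R5 + 4·R2.
R3 ← R3 / (5).
R1 ← R1 + 2·R3.
R2 ← R2 − 1·R3.
R4 ← R4 + 1·R3.
R5 ← R5 + 1·R3.
R4 ← R4 / (-52/5).
R1 ← R1 + 24/5·R4.
R2 ← R2 − 22/5·R4.
R3 ← R3 + 12/5·R4.
R5 ← R5 + 52/5·R4.
Row 5 reduces to 0 = -1/2, a contradiction. The system is inconsistent.

no solution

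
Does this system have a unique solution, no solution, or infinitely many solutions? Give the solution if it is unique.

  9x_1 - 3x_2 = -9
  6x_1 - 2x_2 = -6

infinitely many solutions

Row-reduce:
R1 ← R1 / (9).
R2 ← R2 − 6·R1.
Rank is 1 with 2 unknowns, leaving x_2 free.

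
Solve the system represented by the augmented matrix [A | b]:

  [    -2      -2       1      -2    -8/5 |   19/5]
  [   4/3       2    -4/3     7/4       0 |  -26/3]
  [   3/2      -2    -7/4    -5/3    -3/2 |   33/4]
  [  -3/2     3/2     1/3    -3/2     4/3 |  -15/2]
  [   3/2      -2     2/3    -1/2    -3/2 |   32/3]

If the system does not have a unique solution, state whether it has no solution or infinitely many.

x_1 = 2, x_2 = -5, x_3 = 1, x_4 = 0, x_5 = 2

Row-reduce the augmented matrix:
R1 ← R1 / (-2).
R2 ← R2 − 4/3·R1.
R3 ← R3 − 3/2·R1.
R4 ← R4 + 3/2·R1.
R5 ← R5 − 3/2·R1.
R2 ← R2 / (2/3).
R1 ← R1 − 1·R2.
R3 ← R3 + 7/2·R2.
R4 ← R4 − 3·R2.
R5 ← R5 + 7/2·R2.
R3 ← R3 / (-9/2).
R1 ← R1 − 1/2·R3.
R2 ← R2 + 1·R3.
R4 ← R4 − 31/12·R3.
R5 ← R5 + 25/12·R3.
R4 ← R4 / (-6317/2592).
R1 ← R1 − 115/432·R4.
R2 ← R2 − 91/108·R4.
R3 ← R3 − 47/216·R4.
R5 ← R5 − 1661/2592·R4.
R5 ← R5 / (-358367/94755).
R1 ← R1 − 55537/31585·R5.
R2 ← R2 − 35769/31585·R5.
R3 ← R3 − 13100/6317·R5.
R4 ← R4 + 33288/31585·R5.
Reading off the reduced rows gives x_1 = 2, x_2 = -5, x_3 = 1, x_4 = 0, x_5 = 2.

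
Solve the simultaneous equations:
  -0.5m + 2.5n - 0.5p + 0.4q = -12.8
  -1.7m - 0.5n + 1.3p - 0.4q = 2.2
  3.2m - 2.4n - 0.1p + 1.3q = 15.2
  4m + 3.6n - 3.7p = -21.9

Row-reduce the augmented matrix:
R1 ← R1 / (-1/2).
R2 ← R2 + 17/10·R1.
R3 ← R3 − 16/5·R1.
R4 ← R4 − 4·R1.
R2 ← R2 / (-9).
R1 ← R1 + 5·R2.
R3 ← R3 − 68/5·R2.
R4 ← R4 − 118/5·R2.
R3 ← R3 / (37/30).
R1 ← R1 + 2/3·R3.
R2 ← R2 + 1/3·R3.
R4 ← R4 − 1/6·R3.
R4 ← R4 / (-1183/750).
R1 ← R1 − 62/75·R4.
R2 ← R2 − 13/25·R4.
R3 ← R3 − 73/75·R4.
Reading off the reduced rows gives m = -1, n = -6, p = -1, q = 3.

m = -1, n = -6, p = -1, q = 3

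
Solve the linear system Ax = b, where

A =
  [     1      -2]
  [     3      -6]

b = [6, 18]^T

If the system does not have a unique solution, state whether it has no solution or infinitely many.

infinitely many solutions

Row-reduce:
R2 ← R2 − 3·R1.
Rank is 1 with 2 unknowns, leaving x_2 free.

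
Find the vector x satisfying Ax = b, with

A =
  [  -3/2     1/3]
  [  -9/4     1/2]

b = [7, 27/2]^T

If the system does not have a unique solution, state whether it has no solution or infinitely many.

no solution

Row-reduce:
R1 ← R1 / (-3/2).
R2 ← R2 + 9/4·R1.
Row 2 reduces to 0 = 3, a contradiction. The system is inconsistent.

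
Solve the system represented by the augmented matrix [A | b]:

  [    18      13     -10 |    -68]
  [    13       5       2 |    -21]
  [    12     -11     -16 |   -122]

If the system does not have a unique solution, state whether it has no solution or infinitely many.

Row-reduce the augmented matrix:
R1 ← R1 / (18).
R2 ← R2 − 13·R1.
R3 ← R3 − 12·R1.
R2 ← R2 / (-79/18).
R1 ← R1 − 13/18·R2.
R3 ← R3 + 59/3·R2.
R3 ← R3 / (-4002/79).
R1 ← R1 − 76/79·R3.
R2 ← R2 + 166/79·R3.
Reading off the reduced rows gives x_1 = -3, x_2 = 2, x_3 = 4.

x_1 = -3, x_2 = 2, x_3 = 4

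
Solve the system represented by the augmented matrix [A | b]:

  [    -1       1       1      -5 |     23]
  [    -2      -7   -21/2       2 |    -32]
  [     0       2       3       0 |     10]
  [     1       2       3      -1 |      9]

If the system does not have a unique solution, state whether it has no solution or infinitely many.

no solution

Row-reduce:
R1 ← R1 / (-1).
R2 ← R2 + 2·R1.
R4 ← R4 − 1·R1.
R2 ← R2 / (-9).
R1 ← R1 + 1·R2.
R3 ← R3 − 2·R2.
R4 ← R4 − 3·R2.
R3 ← R3 / (2/9).
R1 ← R1 − 7/18·R3.
R2 ← R2 − 25/18·R3.
R4 ← R4 + 1/6·R3.
Row 4 reduces to 0 = 1/2, a contradiction. The system is inconsistent.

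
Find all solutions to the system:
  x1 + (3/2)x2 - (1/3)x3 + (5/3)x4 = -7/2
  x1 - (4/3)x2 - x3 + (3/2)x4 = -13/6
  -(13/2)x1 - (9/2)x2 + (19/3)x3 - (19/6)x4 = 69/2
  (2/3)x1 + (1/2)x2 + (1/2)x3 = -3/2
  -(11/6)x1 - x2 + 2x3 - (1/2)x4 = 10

no solution

Row-reduce:
R2 ← R2 − 1·R1.
R3 ← R3 + 13/2·R1.
R4 ← R4 − 2/3·R1.
R5 ← R5 + 11/6·R1.
R2 ← R2 / (-17/6).
R1 ← R1 − 3/2·R2.
R3 ← R3 − 21/4·R2.
R4 ← R4 + 1/2·R2.
R5 ← R5 − 7/4·R2.
R3 ← R3 / (299/102).
R1 ← R1 + 35/51·R3.
R2 ← R2 − 4/17·R3.
R4 ← R4 − 257/306·R3.
R5 ← R5 − 299/306·R3.
R4 ← R4 / (-3815/1196).
R1 ← R1 − 987/299·R4.
R2 ← R2 + 159/299·R4.
R3 ← R3 − 1501/598·R4.
Row 5 reduces to 0 = -1/3, a contradiction. The system is inconsistent.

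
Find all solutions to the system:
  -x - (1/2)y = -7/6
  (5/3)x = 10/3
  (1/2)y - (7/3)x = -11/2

Row-reduce the augmented matrix:
R1 ← R1 / (-1).
R2 ← R2 − 5/3·R1.
R3 ← R3 + 7/3·R1.
R2 ← R2 / (-5/6).
R1 ← R1 − 1/2·R2.
R3 ← R3 − 5/3·R2.
R3 reduces to 0 = 0, so the extra equation is consistent.
Reading off the reduced rows gives x = 2, y = -5/3.

x = 2, y = -5/3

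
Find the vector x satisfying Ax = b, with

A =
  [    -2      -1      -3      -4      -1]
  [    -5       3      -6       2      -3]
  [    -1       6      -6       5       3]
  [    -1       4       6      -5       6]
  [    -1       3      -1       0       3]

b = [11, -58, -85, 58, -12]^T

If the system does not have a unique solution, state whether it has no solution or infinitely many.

Row-reduce the augmented matrix:
R1 ← R1 / (-2).
R2 ← R2 + 5·R1.
R3 ← R3 + 1·R1.
R4 ← R4 + 1·R1.
R5 ← R5 + 1·R1.
R2 ← R2 / (11/2).
R1 ← R1 − 1/2·R2.
R3 ← R3 − 13/2·R2.
R4 ← R4 − 9/2·R2.
R5 ← R5 − 7/2·R2.
R3 ← R3 / (-69/11).
R1 ← R1 − 15/11·R3.
R2 ← R2 − 3/11·R3.
R4 ← R4 − 69/11·R3.
R5 ← R5 + 5/11·R3.
R4 ← R4 / (-20).
R1 ← R1 + 15/23·R4.
R2 ← R2 − 43/23·R4.
R3 ← R3 − 79/69·R4.
R5 ← R5 + 353/69·R4.
R5 ← R5 / (977/1380).
R1 ← R1 − 99/92·R5.
R2 ← R2 − 513/460·R5.
R3 ← R3 + 31/1380·R5.
R4 ← R4 + 11/20·R5.
Reading off the reduced rows gives x_1 = -3, x_2 = -6, x_3 = 6, x_4 = -5, x_5 = 3.

x_1 = -3, x_2 = -6, x_3 = 6, x_4 = -5, x_5 = 3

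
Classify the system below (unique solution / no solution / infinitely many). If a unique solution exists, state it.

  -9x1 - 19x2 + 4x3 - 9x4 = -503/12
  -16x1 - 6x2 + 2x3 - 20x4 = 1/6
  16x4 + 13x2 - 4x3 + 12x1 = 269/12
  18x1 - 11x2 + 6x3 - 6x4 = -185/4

Row-reduce the augmented matrix:
R1 ← R1 / (-9).
R2 ← R2 + 16·R1.
R3 ← R3 − 12·R1.
R4 ← R4 − 18·R1.
R2 ← R2 / (250/9).
R1 ← R1 − 19/9·R2.
R3 ← R3 + 37/3·R2.
R4 ← R4 + 49·R2.
R3 ← R3 / (-117/125).
R1 ← R1 + 7/125·R3.
R2 ← R2 + 23/125·R3.
R4 ← R4 − 623/125·R3.
R4 ← R4 / (-2248/117).
R1 ← R1 − 137/117·R4.
R2 ← R2 + 68/117·R4.
R3 ← R3 + 278/117·R4.
Reading off the reduced rows gives x1 = -1, x2 = 11/4, x3 = 1/3, x4 = 0.

x1 = -1, x2 = 11/4, x3 = 1/3, x4 = 0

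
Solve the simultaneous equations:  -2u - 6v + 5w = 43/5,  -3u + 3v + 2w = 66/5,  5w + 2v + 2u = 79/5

u = -1, v = 7/5, w = 3

Row-reduce the augmented matrix:
R1 ← R1 / (-2).
R2 ← R2 + 3·R1.
R3 ← R3 − 2·R1.
R2 ← R2 / (12).
R1 ← R1 − 3·R2.
R3 ← R3 + 4·R2.
R3 ← R3 / (49/6).
R1 ← R1 + 9/8·R3.
R2 ← R2 + 11/24·R3.
Reading off the reduced rows gives u = -1, v = 7/5, w = 3.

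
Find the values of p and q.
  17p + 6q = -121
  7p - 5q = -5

p = -5, q = -6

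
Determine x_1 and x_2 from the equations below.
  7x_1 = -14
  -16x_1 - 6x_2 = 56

Row-reduce the augmented matrix:
R1 ← R1 / (7).
R2 ← R2 + 16·R1.
R2 ← R2 / (-6).
Reading off the reduced rows gives x_1 = -2, x_2 = -4.

x_1 = -2, x_2 = -4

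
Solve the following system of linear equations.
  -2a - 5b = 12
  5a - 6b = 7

Row-reduce the augmented matrix:
R1 ← R1 / (-2).
R2 ← R2 − 5·R1.
R2 ← R2 / (-37/2).
R1 ← R1 − 5/2·R2.
Reading off the reduced rows gives a = -1, b = -2.

a = -1, b = -2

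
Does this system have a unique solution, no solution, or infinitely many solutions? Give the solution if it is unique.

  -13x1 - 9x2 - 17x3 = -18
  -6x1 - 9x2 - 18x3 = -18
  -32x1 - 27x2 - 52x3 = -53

Row-reduce:
R1 ← R1 / (-13).
R2 ← R2 + 6·R1.
R3 ← R3 + 32·R1.
R2 ← R2 / (-63/13).
R1 ← R1 − 9/13·R2.
R3 ← R3 + 63/13·R2.
Row 3 reduces to 0 = 1, a contradiction. The system is inconsistent.

no solution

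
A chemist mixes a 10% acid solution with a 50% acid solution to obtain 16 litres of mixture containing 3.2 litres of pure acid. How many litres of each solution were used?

Let a = litres of solution A, b = litres of solution B.
  a + b = 16
  (1/10)a + (1/2)b = 16/5
From equation 1: a = 16 − b.
Substitute into equation 2 and solve: b = 4.
Then a = 12.

litres of solution A: 12, litres of solution B: 4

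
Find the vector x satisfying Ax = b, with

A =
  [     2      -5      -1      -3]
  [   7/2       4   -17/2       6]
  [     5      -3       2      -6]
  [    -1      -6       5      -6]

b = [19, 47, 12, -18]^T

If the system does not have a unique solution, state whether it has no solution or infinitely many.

Row-reduce:
R1 ← R1 / (2).
R2 ← R2 − 7/2·R1.
R3 ← R3 − 5·R1.
R4 ← R4 + 1·R1.
R2 ← R2 / (51/4).
R1 ← R1 + 5/2·R2.
R3 ← R3 − 19/2·R2.
R4 ← R4 + 17/2·R2.
R3 ← R3 / (162/17).
R1 ← R1 + 31/17·R3.
R2 ← R2 + 9/17·R3.
Row 4 reduces to 0 = 2/3, a contradiction. The system is inconsistent.

no solution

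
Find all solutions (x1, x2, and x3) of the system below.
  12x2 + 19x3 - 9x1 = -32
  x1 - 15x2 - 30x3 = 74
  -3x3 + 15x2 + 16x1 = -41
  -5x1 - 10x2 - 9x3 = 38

no solution

Row-reduce:
R1 ← R1 / (-9).
R2 ← R2 − 1·R1.
R3 ← R3 − 16·R1.
R4 ← R4 + 5·R1.
R2 ← R2 / (-41/3).
R1 ← R1 + 4/3·R2.
R3 ← R3 − 109/3·R2.
R4 ← R4 + 50/3·R2.
R3 ← R3 / (-1778/41).
R1 ← R1 − 25/41·R3.
R2 ← R2 − 251/123·R3.
R4 ← R4 − 1778/123·R3.
Row 4 reduces to 0 = -1/3, a contradiction. The system is inconsistent.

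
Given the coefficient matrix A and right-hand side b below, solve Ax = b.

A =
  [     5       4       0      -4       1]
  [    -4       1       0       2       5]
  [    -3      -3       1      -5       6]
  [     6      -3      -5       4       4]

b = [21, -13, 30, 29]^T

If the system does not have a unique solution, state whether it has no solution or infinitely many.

Row-reduce:
R1 ← R1 / (5).
R2 ← R2 + 4·R1.
R3 ← R3 + 3·R1.
R4 ← R4 − 6·R1.
R2 ← R2 / (21/5).
R1 ← R1 − 4/5·R2.
R3 ← R3 + 3/5·R2.
R4 ← R4 + 39/5·R2.
R4 ← R4 + 5·R3.
R4 ← R4 / (-219/7).
R1 ← R1 + 4/7·R4.
R2 ← R2 + 2/7·R4.
R3 ← R3 + 53/7·R4.
Rank is 4 with 5 unknowns, leaving x_5 free.

infinitely many solutions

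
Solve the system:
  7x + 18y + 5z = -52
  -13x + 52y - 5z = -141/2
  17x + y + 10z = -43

Row-reduce:
R1 ← R1 / (7).
R2 ← R2 + 13·R1.
R3 ← R3 − 17·R1.
R2 ← R2 / (598/7).
R1 ← R1 − 18/7·R2.
R3 ← R3 + 299/7·R2.
Row 3 reduces to 0 = -1/4, a contradiction. The system is inconsistent.

no solution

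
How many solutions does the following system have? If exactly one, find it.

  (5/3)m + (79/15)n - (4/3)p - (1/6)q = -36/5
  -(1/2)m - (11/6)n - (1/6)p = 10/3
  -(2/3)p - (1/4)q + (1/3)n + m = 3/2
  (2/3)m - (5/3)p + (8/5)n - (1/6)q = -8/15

infinitely many solutions

Row-reduce:
R1 ← R1 / (5/3).
R2 ← R2 + 1/2·R1.
R3 ← R3 − 1·R1.
R4 ← R4 − 2/3·R1.
R2 ← R2 / (-19/75).
R1 ← R1 − 79/25·R2.
R3 ← R3 + 212/75·R2.
R4 ← R4 + 38/75·R2.
R3 ← R3 / (368/57).
R1 ← R1 + 299/38·R3.
R2 ← R2 − 85/38·R3.
Rank is 3 with 4 unknowns, leaving q free.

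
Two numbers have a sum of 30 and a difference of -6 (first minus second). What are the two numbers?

first number: 12, second number: 18

Let x = first number, y = second number.
  x + y = 30
  x - y = -6
From equation 1: x = 30 − y.
Substitute into equation 2 and solve: y = 18.
Then x = 12.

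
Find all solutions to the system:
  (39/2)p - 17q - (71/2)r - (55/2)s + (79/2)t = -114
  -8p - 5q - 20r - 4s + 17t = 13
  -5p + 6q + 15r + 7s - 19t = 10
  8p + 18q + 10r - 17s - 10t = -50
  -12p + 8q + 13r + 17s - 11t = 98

no solution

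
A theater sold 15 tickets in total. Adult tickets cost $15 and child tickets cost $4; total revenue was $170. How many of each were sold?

adult tickets: 10, child tickets: 5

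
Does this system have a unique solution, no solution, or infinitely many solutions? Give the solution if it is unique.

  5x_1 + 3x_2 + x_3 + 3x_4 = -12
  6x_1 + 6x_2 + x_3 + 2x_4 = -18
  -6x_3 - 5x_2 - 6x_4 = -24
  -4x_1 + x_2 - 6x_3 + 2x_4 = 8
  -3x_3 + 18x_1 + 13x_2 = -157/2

no solution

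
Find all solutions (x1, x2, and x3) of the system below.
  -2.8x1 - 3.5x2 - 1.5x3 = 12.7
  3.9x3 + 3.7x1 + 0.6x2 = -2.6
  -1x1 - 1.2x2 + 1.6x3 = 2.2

x1 = 1, x2 = -4, x3 = -1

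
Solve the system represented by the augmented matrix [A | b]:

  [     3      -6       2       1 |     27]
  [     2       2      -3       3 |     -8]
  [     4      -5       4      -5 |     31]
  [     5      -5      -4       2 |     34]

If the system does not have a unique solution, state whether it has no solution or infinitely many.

x_1 = 1, x_2 = -5, x_3 = -2, x_4 = -2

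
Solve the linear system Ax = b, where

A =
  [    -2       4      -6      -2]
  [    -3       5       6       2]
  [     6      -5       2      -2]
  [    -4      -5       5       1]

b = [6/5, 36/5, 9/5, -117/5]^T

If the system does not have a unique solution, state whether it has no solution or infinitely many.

x_1 = 3, x_2 = 13/5, x_3 = 0, x_4 = 8/5

Row-reduce the augmented matrix:
R1 ← R1 / (-2).
R2 ← R2 + 3·R1.
R3 ← R3 − 6·R1.
R4 ← R4 + 4·R1.
R2 ← R2 / (-1).
R1 ← R1 + 2·R2.
R3 ← R3 − 7·R2.
R4 ← R4 + 13·R2.
R3 ← R3 / (89).
R1 ← R1 + 27·R3.
R2 ← R2 + 15·R3.
R4 ← R4 + 178·R3.
R4 ← R4 / (-6).
R1 ← R1 + 72/89·R4.
R2 ← R2 + 40/89·R4.
R3 ← R3 − 27/89·R4.
Reading off the reduced rows gives x_1 = 3, x_2 = 13/5, x_3 = 0, x_4 = 8/5.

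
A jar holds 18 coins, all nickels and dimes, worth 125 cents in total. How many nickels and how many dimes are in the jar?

Let n = nickels, d = dimes.
  n + d = 18
  5n + 10d = 125
From equation 1: n = 18 − d.
Substitute into equation 2 and solve: d = 7.
Then n = 11.

nickels: 11, dimes: 7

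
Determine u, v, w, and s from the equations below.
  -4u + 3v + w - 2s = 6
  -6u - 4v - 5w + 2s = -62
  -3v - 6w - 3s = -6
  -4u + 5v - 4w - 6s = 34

u = 5, v = 6, w = 0, s = -4

Row-reduce the augmented matrix:
R1 ← R1 / (-4).
R2 ← R2 + 6·R1.
R4 ← R4 + 4·R1.
R2 ← R2 / (-17/2).
R1 ← R1 + 3/4·R2.
R3 ← R3 + 3·R2.
R4 ← R4 − 2·R2.
R3 ← R3 / (-63/17).
R1 ← R1 − 11/34·R3.
R2 ← R2 − 13/17·R3.
R4 ← R4 + 111/17·R3.
R4 ← R4 / (39/7).
R1 ← R1 + 5/14·R4.
R2 ← R2 + 11/7·R4.
R3 ← R3 − 9/7·R4.
Reading off the reduced rows gives u = 5, v = 6, w = 0, s = -4.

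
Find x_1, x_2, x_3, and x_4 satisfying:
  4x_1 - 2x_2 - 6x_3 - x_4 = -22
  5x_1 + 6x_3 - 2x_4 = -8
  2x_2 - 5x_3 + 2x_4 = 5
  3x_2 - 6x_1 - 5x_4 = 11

x_1 = -2, x_2 = 3, x_3 = 1, x_4 = 2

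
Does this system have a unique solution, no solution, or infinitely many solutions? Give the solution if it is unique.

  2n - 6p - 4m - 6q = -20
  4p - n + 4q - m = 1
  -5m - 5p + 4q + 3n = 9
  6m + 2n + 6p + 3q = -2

Row-reduce the augmented matrix:
R1 ← R1 / (-4).
R2 ← R2 + 1·R1.
R3 ← R3 + 5·R1.
R4 ← R4 − 6·R1.
R2 ← R2 / (-3/2).
R1 ← R1 + 1/2·R2.
R3 ← R3 − 1/2·R2.
R4 ← R4 − 5·R2.
R3 ← R3 / (13/3).
R1 ← R1 + 1/3·R3.
R2 ← R2 + 11/3·R3.
R4 ← R4 − 46/3·R3.
R4 ← R4 / (-453/13).
R1 ← R1 − 9/13·R4.
R2 ← R2 − 99/13·R4.
R3 ← R3 − 40/13·R4.
Reading off the reduced rows gives m = 3, n = -4, p = -4, q = 4.

m = 3, n = -4, p = -4, q = 4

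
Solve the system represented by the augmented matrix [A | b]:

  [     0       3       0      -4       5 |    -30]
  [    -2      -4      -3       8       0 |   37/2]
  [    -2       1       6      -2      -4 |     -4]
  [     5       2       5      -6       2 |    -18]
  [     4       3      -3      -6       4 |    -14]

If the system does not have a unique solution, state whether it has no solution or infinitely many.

Row-reduce:
Swap R1 and R2.
R1 ← R1 / (-2).
R3 ← R3 + 2·R1.
R4 ← R4 − 5·R1.
R5 ← R5 − 4·R1.
R2 ← R2 / (3).
R1 ← R1 − 2·R2.
R3 ← R3 − 5·R2.
R4 ← R4 + 8·R2.
R5 ← R5 + 5·R2.
R3 ← R3 / (9).
R1 ← R1 − 3/2·R3.
R4 ← R4 + 5/2·R3.
R5 ← R5 + 9·R3.
R4 ← R4 / (65/27).
R1 ← R1 + 7/9·R4.
R2 ← R2 + 4/3·R4.
R3 ← R3 + 10/27·R4.
Row 5 reduces to 0 = 1/2, a contradiction. The system is inconsistent.

no solution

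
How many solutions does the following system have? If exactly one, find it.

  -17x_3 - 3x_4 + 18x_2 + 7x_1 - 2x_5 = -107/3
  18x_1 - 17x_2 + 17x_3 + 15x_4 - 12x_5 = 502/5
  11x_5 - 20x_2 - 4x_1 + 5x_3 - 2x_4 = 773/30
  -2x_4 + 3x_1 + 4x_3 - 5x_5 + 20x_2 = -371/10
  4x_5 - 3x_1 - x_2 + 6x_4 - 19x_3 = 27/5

x_1 = 4/3, x_2 = -2, x_3 = 1/5, x_4 = 11/5, x_5 = -1/2

Row-reduce the augmented matrix:
R1 ← R1 / (7).
R2 ← R2 − 18·R1.
R3 ← R3 + 4·R1.
R4 ← R4 − 3·R1.
R5 ← R5 + 3·R1.
R2 ← R2 / (-443/7).
R1 ← R1 − 18/7·R2.
R3 ← R3 + 68/7·R2.
R4 ← R4 − 86/7·R2.
R5 ← R5 − 47/7·R2.
R3 ← R3 / (-6217/443).
R1 ← R1 − 17/443·R3.
R2 ← R2 + 425/443·R3.
R4 ← R4 − 10221/443·R3.
R5 ← R5 + 8791/443·R3.
R4 ← R4 / (-50627/6217).
R1 ← R1 − 2951/6217·R4.
R2 ← R2 − 829/6217·R4.
R3 ← R3 − 3190/6217·R4.
R5 ← R5 − 107594/6217·R4.
R5 ← R5 / (682111/50627).
R1 ← R1 − 9715/50627·R5.
R2 ← R2 + 21941/50627·R5.
R3 ← R3 − 397/50627·R5.
R4 ← R4 + 77476/50627·R5.
Reading off the reduced rows gives x_1 = 4/3, x_2 = -2, x_3 = 1/5, x_4 = 11/5, x_5 = -1/2.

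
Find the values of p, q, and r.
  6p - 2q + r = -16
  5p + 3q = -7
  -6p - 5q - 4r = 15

p = -2, q = 1, r = -2

Row-reduce the augmented matrix:
R1 ← R1 / (6).
R2 ← R2 − 5·R1.
R3 ← R3 + 6·R1.
R2 ← R2 / (14/3).
R1 ← R1 + 1/3·R2.
R3 ← R3 + 7·R2.
R3 ← R3 / (-17/4).
R1 ← R1 − 3/28·R3.
R2 ← R2 + 5/28·R3.
Reading off the reduced rows gives p = -2, q = 1, r = -2.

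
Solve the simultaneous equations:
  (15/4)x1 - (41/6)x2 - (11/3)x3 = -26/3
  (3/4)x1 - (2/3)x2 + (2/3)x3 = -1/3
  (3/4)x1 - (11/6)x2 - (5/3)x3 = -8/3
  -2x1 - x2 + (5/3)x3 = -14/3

Row-reduce the augmented matrix:
R1 ← R1 / (15/4).
R2 ← R2 − 3/4·R1.
R3 ← R3 − 3/4·R1.
R4 ← R4 + 2·R1.
R2 ← R2 / (7/10).
R1 ← R1 + 82/45·R2.
R3 ← R3 + 7/15·R2.
R4 ← R4 + 209/45·R2.
Swap R3 and R4.
R3 ← R3 / (9).
R1 ← R1 − 8/3·R3.
R2 ← R2 − 2·R3.
R4 reduces to 0 = 0, so the extra equation is consistent.
Reading off the reduced rows gives x1 = 4/3, x2 = 2, x3 = 0.

x1 = 4/3, x2 = 2, x3 = 0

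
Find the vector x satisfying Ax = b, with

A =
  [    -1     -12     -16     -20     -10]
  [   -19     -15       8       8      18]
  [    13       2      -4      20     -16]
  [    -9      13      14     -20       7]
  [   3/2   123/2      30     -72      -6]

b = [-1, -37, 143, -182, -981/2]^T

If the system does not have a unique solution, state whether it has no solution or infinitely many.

Row-reduce:
R1 ← R1 / (-1).
R2 ← R2 + 19·R1.
R3 ← R3 − 13·R1.
R4 ← R4 + 9·R1.
R5 ← R5 − 3/2·R1.
R2 ← R2 / (213).
R1 ← R1 − 12·R2.
R3 ← R3 + 154·R2.
R4 ← R4 − 121·R2.
R5 ← R5 − 87/2·R2.
R3 ← R3 / (964/71).
R1 ← R1 + 112/71·R3.
R2 ← R2 − 104/71·R3.
R4 ← R4 + 1366/71·R3.
R5 ← R5 + 4098/71·R3.
R4 ← R4 / (-720/241).
R1 ← R1 − 2060/723·R4.
R2 ← R2 + 1844/723·R4.
R3 ← R3 − 2158/723·R4.
R5 ← R5 + 2160/241·R4.
Rank is 4 with 5 unknowns, leaving x_5 free.

infinitely many solutions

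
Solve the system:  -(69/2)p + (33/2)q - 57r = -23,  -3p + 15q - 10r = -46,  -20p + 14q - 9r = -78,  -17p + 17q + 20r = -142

no solution

Row-reduce:
R1 ← R1 / (-69/2).
R2 ← R2 + 3·R1.
R3 ← R3 + 20·R1.
R4 ← R4 + 17·R1.
R2 ← R2 / (312/23).
R1 ← R1 + 11/23·R2.
R3 ← R3 − 102/23·R2.
R4 ← R4 − 204/23·R2.
R3 ← R3 / (334/13).
R1 ← R1 − 115/78·R3.
R2 ← R2 + 29/78·R3.
R4 ← R4 − 668/13·R3.
Row 4 reduces to 0 = -4/3, a contradiction. The system is inconsistent.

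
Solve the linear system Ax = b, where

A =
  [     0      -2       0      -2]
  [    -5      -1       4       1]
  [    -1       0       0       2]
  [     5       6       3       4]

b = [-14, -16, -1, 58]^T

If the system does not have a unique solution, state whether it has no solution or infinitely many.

x_1 = 3, x_2 = 6, x_3 = 1, x_4 = 1

Row-reduce the augmented matrix:
Swap R1 and R2.
R1 ← R1 / (-5).
R3 ← R3 + 1·R1.
R4 ← R4 − 5·R1.
R2 ← R2 / (-2).
R1 ← R1 − 1/5·R2.
R3 ← R3 − 1/5·R2.
R4 ← R4 − 5·R2.
R3 ← R3 / (-4/5).
R1 ← R1 + 4/5·R3.
R4 ← R4 − 7·R3.
R4 ← R4 / (14).
R1 ← R1 + 2·R4.
R2 ← R2 − 1·R4.
R3 ← R3 + 2·R4.
Reading off the reduced rows gives x_1 = 3, x_2 = 6, x_3 = 1, x_4 = 1.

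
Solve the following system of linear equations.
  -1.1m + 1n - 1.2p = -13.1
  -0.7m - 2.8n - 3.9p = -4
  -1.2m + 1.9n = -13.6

m = 5, n = -4, p = 3

Row-reduce the augmented matrix:
R1 ← R1 / (-11/10).
R2 ← R2 + 7/10·R1.
R3 ← R3 + 6/5·R1.
R2 ← R2 / (-189/55).
R1 ← R1 + 10/11·R2.
R3 ← R3 − 89/110·R2.
R3 ← R3 / (719/1260).
R1 ← R1 − 121/63·R3.
R2 ← R2 − 115/126·R3.
Reading off the reduced rows gives m = 5, n = -4, p = 3.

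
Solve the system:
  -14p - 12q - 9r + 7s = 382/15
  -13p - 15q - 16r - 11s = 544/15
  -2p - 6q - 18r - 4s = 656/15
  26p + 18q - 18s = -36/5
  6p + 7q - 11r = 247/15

Row-reduce the augmented matrix:
R1 ← R1 / (-14).
R2 ← R2 + 13·R1.
R3 ← R3 + 2·R1.
R4 ← R4 − 26·R1.
R5 ← R5 − 6·R1.
R2 ← R2 / (-27/7).
R1 ← R1 − 6/7·R2.
R3 ← R3 + 30/7·R2.
R4 ← R4 + 30/7·R2.
R5 ← R5 − 13/7·R2.
R3 ← R3 / (-74/9).
R1 ← R1 + 19/18·R3.
R2 ← R2 − 107/54·R3.
R4 ← R4 + 74/9·R3.
R5 ← R5 + 1001/54·R3.
Swap R4 and R5.
R4 ← R4 / (-4217/111).
R1 ← R1 + 231/37·R4.
R2 ← R2 − 890/111·R4.
R3 ← R3 + 65/37·R4.
R5 reduces to 0 = 0, so the extra equation is consistent.
Reading off the reduced rows gives p = 9/5, q = -7/3, r = -2, s = 2/3.

p = 9/5, q = -7/3, r = -2, s = 2/3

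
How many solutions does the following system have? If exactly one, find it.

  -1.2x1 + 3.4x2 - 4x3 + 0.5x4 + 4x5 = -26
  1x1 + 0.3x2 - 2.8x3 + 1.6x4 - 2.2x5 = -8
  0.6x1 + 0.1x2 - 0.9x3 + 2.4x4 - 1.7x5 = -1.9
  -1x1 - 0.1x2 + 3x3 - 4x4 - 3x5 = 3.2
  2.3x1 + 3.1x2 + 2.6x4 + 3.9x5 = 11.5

Row-reduce the augmented matrix:
R1 ← R1 / (-6/5).
R2 ← R2 − 1·R1.
R3 ← R3 − 3/5·R1.
R4 ← R4 + 1·R1.
R5 ← R5 − 23/10·R1.
R2 ← R2 / (47/15).
R1 ← R1 + 17/6·R2.
R3 ← R3 − 9/5·R2.
R4 ← R4 + 44/15·R2.
R5 ← R5 − 577/60·R2.
R3 ← R3 / (293/470).
R1 ← R1 + 104/47·R3.
R2 ← R2 + 92/47·R3.
R4 ← R4 − 139/235·R3.
R5 ← R5 − 2622/235·R3.
R4 ← R4 / (-23111/5860).
R1 ← R1 − 15707/2344·R4.
R2 ← R2 − 6243/1172·R4.
R3 ← R3 − 701/293·R4.
R5 ← R5 + 687383/23440·R4.
R5 ← R5 / (4723715/92444).
R1 ← R1 + 552205/46222·R5.
R2 ← R2 + 171295/23111·R5.
R3 ← R3 + 82263/23111·R5.
R4 ← R4 − 28944/23111·R5.
Reading off the reduced rows gives x1 = 6, x2 = -2, x3 = 4, x4 = 0, x5 = 1.

x1 = 6, x2 = -2, x3 = 4, x4 = 0, x5 = 1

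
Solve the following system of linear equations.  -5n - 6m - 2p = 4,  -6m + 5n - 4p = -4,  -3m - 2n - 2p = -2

m = -2, n = 0, p = 4

Row-reduce the augmented matrix:
R1 ← R1 / (-6).
R2 ← R2 + 6·R1.
R3 ← R3 + 3·R1.
R2 ← R2 / (10).
R1 ← R1 − 5/6·R2.
R3 ← R3 − 1/2·R2.
R3 ← R3 / (-9/10).
R1 ← R1 − 1/2·R3.
R2 ← R2 + 1/5·R3.
Reading off the reduced rows gives m = -2, n = 0, p = 4.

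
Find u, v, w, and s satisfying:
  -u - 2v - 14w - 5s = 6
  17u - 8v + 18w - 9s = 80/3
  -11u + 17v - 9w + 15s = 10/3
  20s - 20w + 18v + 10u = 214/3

u = 3, v = 8/3, w = -2/3, s = -1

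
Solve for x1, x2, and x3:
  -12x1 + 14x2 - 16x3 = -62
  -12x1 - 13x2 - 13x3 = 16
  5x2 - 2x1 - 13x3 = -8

Row-reduce the augmented matrix:
R1 ← R1 / (-12).
R2 ← R2 + 12·R1.
R3 ← R3 + 2·R1.
R2 ← R2 / (-27).
R1 ← R1 + 7/6·R2.
R3 ← R3 − 8/3·R2.
R3 ← R3 / (-271/27).
R1 ← R1 − 65/54·R3.
R2 ← R2 + 1/9·R3.
Reading off the reduced rows gives x1 = 3, x2 = -3, x3 = -1.

x1 = 3, x2 = -3, x3 = -1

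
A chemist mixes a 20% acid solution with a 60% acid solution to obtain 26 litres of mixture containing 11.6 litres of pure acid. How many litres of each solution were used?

Let a = litres of solution A, b = litres of solution B.
  a + b = 26
  (1/5)a + (3/5)b = 58/5
Row-reduce the augmented matrix:
R2 ← R2 − 1/5·R1.
R2 ← R2 / (2/5).
R1 ← R1 − 1·R2.
Reading off the reduced rows gives a = 10, b = 16.

litres of solution A: 10, litres of solution B: 16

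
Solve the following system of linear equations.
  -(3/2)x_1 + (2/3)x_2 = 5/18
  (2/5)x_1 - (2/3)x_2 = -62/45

Row-reduce the augmented matrix:
R1 ← R1 / (-3/2).
R2 ← R2 − 2/5·R1.
R2 ← R2 / (-22/45).
R1 ← R1 + 4/9·R2.
Reading off the reduced rows gives x_1 = 1, x_2 = 8/3.

x_1 = 1, x_2 = 8/3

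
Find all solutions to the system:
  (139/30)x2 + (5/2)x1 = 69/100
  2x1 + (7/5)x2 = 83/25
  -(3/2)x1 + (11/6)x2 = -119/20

x1 = 5/2, x2 = -6/5

Row-reduce the augmented matrix:
R1 ← R1 / (5/2).
R2 ← R2 − 2·R1.
R3 ← R3 + 3/2·R1.
R2 ← R2 / (-173/75).
R1 ← R1 − 139/75·R2.
R3 ← R3 − 346/75·R2.
R3 reduces to 0 = 0, so the extra equation is consistent.
Reading off the reduced rows gives x1 = 5/2, x2 = -6/5.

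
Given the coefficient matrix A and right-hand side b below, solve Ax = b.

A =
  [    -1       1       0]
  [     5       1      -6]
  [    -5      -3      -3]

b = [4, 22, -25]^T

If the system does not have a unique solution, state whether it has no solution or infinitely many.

x_1 = 2, x_2 = 6, x_3 = -1

Row-reduce the augmented matrix:
R1 ← R1 / (-1).
R2 ← R2 − 5·R1.
R3 ← R3 + 5·R1.
R2 ← R2 / (6).
R1 ← R1 + 1·R2.
R3 ← R3 + 8·R2.
R3 ← R3 / (-11).
R1 ← R1 + 1·R3.
R2 ← R2 + 1·R3.
Reading off the reduced rows gives x_1 = 2, x_2 = 6, x_3 = -1.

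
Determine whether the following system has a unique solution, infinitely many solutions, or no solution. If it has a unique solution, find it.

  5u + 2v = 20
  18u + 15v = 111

Row-reduce the augmented matrix:
R1 ← R1 / (5).
R2 ← R2 − 18·R1.
R2 ← R2 / (39/5).
R1 ← R1 − 2/5·R2.
Reading off the reduced rows gives u = 2, v = 5.

u = 2, v = 5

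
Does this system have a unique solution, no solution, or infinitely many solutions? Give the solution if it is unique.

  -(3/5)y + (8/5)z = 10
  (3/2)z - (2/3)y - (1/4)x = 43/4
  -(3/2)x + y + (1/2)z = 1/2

x = -3, y = -6, z = 4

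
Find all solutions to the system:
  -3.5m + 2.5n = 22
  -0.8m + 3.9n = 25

m = -2, n = 6

Row-reduce the augmented matrix:
R1 ← R1 / (-7/2).
R2 ← R2 + 4/5·R1.
R2 ← R2 / (233/70).
R1 ← R1 + 5/7·R2.
Reading off the reduced rows gives m = -2, n = 6.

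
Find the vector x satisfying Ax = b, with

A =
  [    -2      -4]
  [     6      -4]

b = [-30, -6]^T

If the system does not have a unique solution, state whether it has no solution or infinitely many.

x_1 = 3, x_2 = 6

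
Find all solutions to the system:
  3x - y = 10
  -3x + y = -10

Row-reduce:
R1 ← R1 / (3).
R2 ← R2 + 3·R1.
Rank is 1 with 2 unknowns, leaving y free.

infinitely many solutions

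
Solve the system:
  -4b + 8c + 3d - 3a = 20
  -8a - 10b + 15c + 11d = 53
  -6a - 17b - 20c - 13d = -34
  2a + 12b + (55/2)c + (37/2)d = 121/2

infinitely many solutions

Row-reduce:
R1 ← R1 / (-3).
R2 ← R2 + 8·R1.
R3 ← R3 + 6·R1.
R4 ← R4 − 2·R1.
R2 ← R2 / (2/3).
R1 ← R1 − 4/3·R2.
R3 ← R3 + 9·R2.
R4 ← R4 − 28/3·R2.
R3 ← R3 / (-243/2).
R1 ← R1 − 10·R3.
R2 ← R2 + 19/2·R3.
R4 ← R4 − 243/2·R3.
Rank is 3 with 4 unknowns, leaving d free.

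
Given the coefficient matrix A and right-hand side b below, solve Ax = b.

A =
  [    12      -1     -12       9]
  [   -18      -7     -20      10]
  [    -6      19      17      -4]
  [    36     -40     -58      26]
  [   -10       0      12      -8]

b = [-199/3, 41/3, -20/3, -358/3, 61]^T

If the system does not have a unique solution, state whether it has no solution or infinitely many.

Row-reduce the augmented matrix:
R1 ← R1 / (12).
R2 ← R2 + 18·R1.
R3 ← R3 + 6·R1.
R4 ← R4 − 36·R1.
R5 ← R5 + 10·R1.
R2 ← R2 / (-17/2).
R1 ← R1 + 1/12·R2.
R3 ← R3 − 37/2·R2.
R4 ← R4 + 37·R2.
R5 ← R5 + 5/6·R2.
R3 ← R3 / (-1219/17).
R1 ← R1 + 32/51·R3.
R2 ← R2 − 76/17·R3.
R4 ← R4 − 2438/17·R3.
R5 ← R5 − 292/51·R3.
Swap R4 and R5.
R4 ← R4 / (1609/1219).
R1 ← R1 − 165/2438·R4.
R2 ← R2 − 555/1219·R4.
R3 ← R3 + 878/1219·R4.
R5 reduces to 0 = 0, so the extra equation is consistent.
Reading off the reduced rows gives x_1 = -5/2, x_2 = -8/3, x_3 = 1, x_4 = -3.

x_1 = -5/2, x_2 = -8/3, x_3 = 1, x_4 = -3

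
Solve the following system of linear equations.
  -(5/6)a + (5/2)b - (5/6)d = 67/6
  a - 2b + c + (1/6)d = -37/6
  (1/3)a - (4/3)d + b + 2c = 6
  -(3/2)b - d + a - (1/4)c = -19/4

no solution

Row-reduce:
R1 ← R1 / (-5/6).
R2 ← R2 − 1·R1.
R3 ← R3 − 1/3·R1.
R4 ← R4 − 1·R1.
R1 ← R1 + 3·R2.
R3 ← R3 − 2·R2.
R4 ← R4 − 3/2·R2.
Swap R3 and R4.
R3 ← R3 / (-7/4).
R1 ← R1 − 3·R3.
R2 ← R2 − 1·R3.
Row 4 reduces to 0 = -4, a contradiction. The system is inconsistent.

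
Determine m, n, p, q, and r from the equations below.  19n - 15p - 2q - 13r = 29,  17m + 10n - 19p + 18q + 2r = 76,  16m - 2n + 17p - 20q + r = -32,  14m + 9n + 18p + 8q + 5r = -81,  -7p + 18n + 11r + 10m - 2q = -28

Row-reduce the augmented matrix:
Swap R1 and R2.
R1 ← R1 / (17).
R3 ← R3 − 16·R1.
R4 ← R4 − 14·R1.
R5 ← R5 − 10·R1.
R2 ← R2 / (19).
R1 ← R1 − 10/17·R2.
R3 ← R3 + 194/17·R2.
R4 ← R4 − 13/17·R2.
R5 ← R5 − 206/17·R2.
R3 ← R3 / (8357/323).
R1 ← R1 + 211/323·R3.
R2 ← R2 + 15/19·R3.
R4 ← R4 − 11063/323·R3.
R5 ← R5 − 4439/323·R3.
R4 ← R4 / (365618/8357).
R1 ← R1 − 1318/8357·R4.
R2 ← R2 + 10606/8357·R4.
R3 ← R3 + 12320/8357·R4.
R5 ← R5 − 74774/8357·R4.
R5 ← R5 / (325485/16619).
R1 ← R1 − 4076/16619·R5.
R2 ← R2 + 8363/16619·R5.
R3 ← R3 − 3031/16619·R5.
R4 ← R4 − 11685/33238·R5.
Reading off the reduced rows gives m = 2, n = -3, p = -4, q = 0, r = -2.

m = 2, n = -3, p = -4, q = 0, r = -2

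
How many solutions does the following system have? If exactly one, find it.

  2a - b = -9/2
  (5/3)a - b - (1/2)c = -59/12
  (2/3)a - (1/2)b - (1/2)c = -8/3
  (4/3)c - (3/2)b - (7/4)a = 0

a = -1, b = 5/2, c = 3/2

Row-reduce the augmented matrix:
R1 ← R1 / (2).
R2 ← R2 − 5/3·R1.
R3 ← R3 − 2/3·R1.
R4 ← R4 + 7/4·R1.
R2 ← R2 / (-1/6).
R1 ← R1 + 1/2·R2.
R3 ← R3 + 1/6·R2.
R4 ← R4 + 19/8·R2.
Swap R3 and R4.
R3 ← R3 / (203/24).
R1 ← R1 − 3/2·R3.
R2 ← R2 − 3·R3.
R4 reduces to 0 = 0, so the extra equation is consistent.
Reading off the reduced rows gives a = -1, b = 5/2, c = 3/2.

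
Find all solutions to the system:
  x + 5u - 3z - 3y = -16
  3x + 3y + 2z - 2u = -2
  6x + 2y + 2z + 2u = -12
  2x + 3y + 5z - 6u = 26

x = -1, y = -5, z = 5, u = -3

Row-reduce the augmented matrix:
R2 ← R2 − 3·R1.
R3 ← R3 − 6·R1.
R4 ← R4 − 2·R1.
R2 ← R2 / (12).
R1 ← R1 + 3·R2.
R3 ← R3 − 20·R2.
R4 ← R4 − 9·R2.
R3 ← R3 / (5/3).
R1 ← R1 + 1/4·R3.
R2 ← R2 − 11/12·R3.
R4 ← R4 − 11/4·R3.
R4 ← R4 / (-19/5).
R1 ← R1 − 4/5·R4.
R2 ← R2 + 8/5·R4.
R3 ← R3 − 1/5·R4.
Reading off the reduced rows gives x = -1, y = -5, z = 5, u = -3.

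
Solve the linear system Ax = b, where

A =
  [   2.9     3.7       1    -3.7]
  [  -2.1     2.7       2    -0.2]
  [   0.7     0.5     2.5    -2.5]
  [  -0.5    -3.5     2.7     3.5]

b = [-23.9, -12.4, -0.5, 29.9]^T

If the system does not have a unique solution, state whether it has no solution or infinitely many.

x_1 = 0, x_2 = -6, x_3 = 2, x_4 = 1

Row-reduce the augmented matrix:
R1 ← R1 / (29/10).
R2 ← R2 + 21/10·R1.
R3 ← R3 − 7/10·R1.
R4 ← R4 + 1/2·R1.
R2 ← R2 / (156/29).
R1 ← R1 − 37/29·R2.
R3 ← R3 + 57/145·R2.
R4 ← R4 + 83/29·R2.
R3 ← R3 / (639/260).
R1 ← R1 + 47/156·R3.
R2 ← R2 − 79/156·R3.
R4 ← R4 − 3371/780·R3.
R4 ← R4 / (964/213).
R1 ← R1 + 695/852·R4.
R2 ← R2 + 137/852·R4.
R3 ← R3 + 105/142·R4.
Reading off the reduced rows gives x_1 = 0, x_2 = -6, x_3 = 2, x_4 = 1.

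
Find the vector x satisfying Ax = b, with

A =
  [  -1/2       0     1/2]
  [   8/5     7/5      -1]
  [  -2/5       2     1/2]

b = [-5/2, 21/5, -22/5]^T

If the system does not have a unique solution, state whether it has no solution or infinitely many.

x_1 = 1, x_2 = -1, x_3 = -4

Row-reduce the augmented matrix:
R1 ← R1 / (-1/2).
R2 ← R2 − 8/5·R1.
R3 ← R3 + 2/5·R1.
R2 ← R2 / (7/5).
R3 ← R3 − 2·R2.
R3 ← R3 / (-53/70).
R1 ← R1 + 1·R3.
R2 ← R2 − 3/7·R3.
Reading off the reduced rows gives x_1 = 1, x_2 = -1, x_3 = -4.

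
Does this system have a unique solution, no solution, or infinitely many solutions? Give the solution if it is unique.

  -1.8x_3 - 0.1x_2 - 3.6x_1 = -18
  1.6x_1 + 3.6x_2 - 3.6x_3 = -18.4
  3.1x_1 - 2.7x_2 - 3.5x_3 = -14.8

Row-reduce the augmented matrix:
R1 ← R1 / (-18/5).
R2 ← R2 − 8/5·R1.
R3 ← R3 − 31/10·R1.
R2 ← R2 / (32/9).
R1 ← R1 − 1/36·R2.
R3 ← R3 + 1003/360·R2.
R3 ← R3 / (-27193/3200).
R1 ← R1 − 171/320·R3.
R2 ← R2 + 99/80·R3.
Reading off the reduced rows gives x_1 = 2, x_2 = 0, x_3 = 6.

x_1 = 2, x_2 = 0, x_3 = 6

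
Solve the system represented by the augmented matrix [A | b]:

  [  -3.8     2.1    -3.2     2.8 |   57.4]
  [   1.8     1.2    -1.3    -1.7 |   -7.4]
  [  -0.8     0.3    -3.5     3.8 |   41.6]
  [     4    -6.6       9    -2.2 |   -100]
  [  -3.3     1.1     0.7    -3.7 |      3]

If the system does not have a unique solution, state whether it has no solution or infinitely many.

x_1 = -6, x_2 = 2, x_3 = -6, x_4 = 4

Row-reduce the augmented matrix:
R1 ← R1 / (-19/5).
R2 ← R2 − 9/5·R1.
R3 ← R3 + 4/5·R1.
R4 ← R4 − 4·R1.
R5 ← R5 + 33/10·R1.
R2 ← R2 / (417/190).
R1 ← R1 + 21/38·R2.
R3 ← R3 + 27/190·R2.
R4 ← R4 + 417/95·R2.
R5 ← R5 + 55/76·R2.
R3 ← R3 / (-2091/695).
R1 ← R1 − 37/278·R3.
R2 ← R2 + 535/417·R3.
R5 ← R5 − 21271/8340·R3.
Swap R4 and R5.
R4 ← R4 / (-891689/250920).
R1 ← R1 + 5771/8364·R4.
R2 ← R2 + 19183/12546·R4.
R3 ← R3 + 4429/4182·R4.
R5 reduces to 0 = 0, so the extra equation is consistent.
Reading off the reduced rows gives x_1 = -6, x_2 = 2, x_3 = -6, x_4 = 4.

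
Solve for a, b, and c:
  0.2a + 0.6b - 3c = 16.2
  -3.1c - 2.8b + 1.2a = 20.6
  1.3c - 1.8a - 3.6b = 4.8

Row-reduce the augmented matrix:
R1 ← R1 / (1/5).
R2 ← R2 − 6/5·R1.
R3 ← R3 + 9/5·R1.
R2 ← R2 / (-32/5).
R1 ← R1 − 3·R2.
R3 ← R3 − 9/5·R2.
R3 ← R3 / (-6883/320).
R1 ← R1 + 513/64·R3.
R2 ← R2 + 149/64·R3.
Reading off the reduced rows gives a = -3, b = -2, c = -6.

a = -3, b = -2, c = -6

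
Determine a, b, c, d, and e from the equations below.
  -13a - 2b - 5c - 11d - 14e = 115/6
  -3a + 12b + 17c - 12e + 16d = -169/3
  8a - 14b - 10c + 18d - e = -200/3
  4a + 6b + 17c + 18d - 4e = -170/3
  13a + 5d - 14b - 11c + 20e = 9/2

Row-reduce the augmented matrix:
R1 ← R1 / (-13).
R2 ← R2 + 3·R1.
R3 ← R3 − 8·R1.
R4 ← R4 − 4·R1.
R5 ← R5 − 13·R1.
R2 ← R2 / (162/13).
R1 ← R1 − 2/13·R2.
R3 ← R3 + 198/13·R2.
R4 ← R4 − 70/13·R2.
R5 ← R5 + 16·R2.
R3 ← R3 / (82/9).
R1 ← R1 − 13/81·R3.
R2 ← R2 − 118/81·R3.
R4 ← R4 − 617/81·R3.
R5 ← R5 − 592/81·R3.
R4 ← R4 / (-5345/246).
R1 ← R1 − 5/246·R4.
R2 ← R2 + 967/246·R4.
R3 ← R3 − 305/82·R4.
R5 ← R5 + 1154/123·R4.
R5 ← R5 / (30264/5345).
R1 ← R1 − 4987/3207·R5.
R2 ← R2 − 9281/32070·R5.
R3 ← R3 + 305/3207·R5.
R4 ← R4 + 9211/16035·R5.
Reading off the reduced rows gives a = -2, b = 0, c = 1/3, d = -5/2, e = 7/3.

a = -2, b = 0, c = 1/3, d = -5/2, e = 7/3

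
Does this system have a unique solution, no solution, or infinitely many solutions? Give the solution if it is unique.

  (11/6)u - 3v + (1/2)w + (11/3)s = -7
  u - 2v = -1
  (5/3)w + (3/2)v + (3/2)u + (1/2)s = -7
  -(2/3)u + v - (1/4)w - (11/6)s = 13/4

infinitely many solutions

Row-reduce:
R1 ← R1 / (11/6).
R2 ← R2 − 1·R1.
R3 ← R3 − 3/2·R1.
R4 ← R4 + 2/3·R1.
R2 ← R2 / (-4/11).
R1 ← R1 + 18/11·R2.
R3 ← R3 − 87/22·R2.
R4 ← R4 + 1/11·R2.
R3 ← R3 / (-41/24).
R1 ← R1 − 3/2·R3.
R2 ← R2 − 3/4·R3.
Rank is 3 with 4 unknowns, leaving s free.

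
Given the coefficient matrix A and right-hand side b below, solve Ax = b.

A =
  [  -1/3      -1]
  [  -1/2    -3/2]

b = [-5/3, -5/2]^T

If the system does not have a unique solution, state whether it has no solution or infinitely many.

Row-reduce:
R1 ← R1 / (-1/3).
R2 ← R2 + 1/2·R1.
Rank is 1 with 2 unknowns, leaving x_2 free.

infinitely many solutions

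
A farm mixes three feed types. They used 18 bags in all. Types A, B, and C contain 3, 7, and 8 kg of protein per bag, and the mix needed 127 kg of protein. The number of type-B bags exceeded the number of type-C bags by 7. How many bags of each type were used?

Let a = type-A bags, b = type-B bags, c = type-C bags.
  a + b + c = 18
  3a + 8c + 7b = 127
  b - c = 7
Row-reduce the augmented matrix:
R2 ← R2 − 3·R1.
R2 ← R2 / (4).
R1 ← R1 − 1·R2.
R3 ← R3 − 1·R2.
R3 ← R3 / (-9/4).
R1 ← R1 + 1/4·R3.
R2 ← R2 − 5/4·R3.
Reading off the reduced rows gives a = 1, b = 12, c = 5.

type-A bags: 1, type-B bags: 12, type-C bags: 5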